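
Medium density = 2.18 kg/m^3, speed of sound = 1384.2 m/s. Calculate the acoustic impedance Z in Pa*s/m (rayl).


Given values:
  rho = 2.18 kg/m^3
  c = 1384.2 m/s
Formula: Z = rho * c
Z = 2.18 * 1384.2
Z = 3017.56

3017.56 rayl


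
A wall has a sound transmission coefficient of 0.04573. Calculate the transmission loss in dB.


Given values:
  tau = 0.04573
Formula: TL = 10 * log10(1 / tau)
Compute 1 / tau = 1 / 0.04573 = 21.8675
Compute log10(21.8675) = 1.339799
TL = 10 * 1.339799 = 13.4

13.4 dB


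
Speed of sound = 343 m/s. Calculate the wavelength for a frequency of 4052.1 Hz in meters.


Given values:
  c = 343 m/s, f = 4052.1 Hz
Formula: lambda = c / f
lambda = 343 / 4052.1
lambda = 0.0846

0.0846 m


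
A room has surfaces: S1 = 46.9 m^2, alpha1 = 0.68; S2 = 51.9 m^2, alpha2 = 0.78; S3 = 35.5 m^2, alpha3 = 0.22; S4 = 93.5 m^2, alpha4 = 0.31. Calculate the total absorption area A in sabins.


Given surfaces:
  Surface 1: 46.9 * 0.68 = 31.892
  Surface 2: 51.9 * 0.78 = 40.482
  Surface 3: 35.5 * 0.22 = 7.81
  Surface 4: 93.5 * 0.31 = 28.985
Formula: A = sum(Si * alpha_i)
A = 31.892 + 40.482 + 7.81 + 28.985
A = 109.17

109.17 sabins


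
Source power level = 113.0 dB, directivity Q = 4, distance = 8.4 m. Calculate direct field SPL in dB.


Given values:
  Lw = 113.0 dB, Q = 4, r = 8.4 m
Formula: SPL = Lw + 10 * log10(Q / (4 * pi * r^2))
Compute 4 * pi * r^2 = 4 * pi * 8.4^2 = 886.6831
Compute Q / denom = 4 / 886.6831 = 0.00451119
Compute 10 * log10(0.00451119) = -23.4571
SPL = 113.0 + (-23.4571) = 89.54

89.54 dB


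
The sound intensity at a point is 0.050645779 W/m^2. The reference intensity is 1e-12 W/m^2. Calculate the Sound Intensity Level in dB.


Given values:
  I = 0.050645779 W/m^2
  I_ref = 1e-12 W/m^2
Formula: SIL = 10 * log10(I / I_ref)
Compute ratio: I / I_ref = 50645779000
Compute log10: log10(50645779000) = 10.704543
Multiply: SIL = 10 * 10.704543 = 107.05

107.05 dB


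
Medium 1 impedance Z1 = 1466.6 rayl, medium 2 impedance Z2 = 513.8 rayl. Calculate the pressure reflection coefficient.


Given values:
  Z1 = 1466.6 rayl, Z2 = 513.8 rayl
Formula: R = (Z2 - Z1) / (Z2 + Z1)
Numerator: Z2 - Z1 = 513.8 - 1466.6 = -952.8
Denominator: Z2 + Z1 = 513.8 + 1466.6 = 1980.4
R = -952.8 / 1980.4 = -0.4811

-0.4811


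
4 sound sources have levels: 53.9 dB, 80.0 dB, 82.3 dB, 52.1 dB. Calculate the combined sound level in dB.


Formula: L_total = 10 * log10( sum(10^(Li/10)) )
  Source 1: 10^(53.9/10) = 245470.8916
  Source 2: 10^(80.0/10) = 100000000.0
  Source 3: 10^(82.3/10) = 169824365.2462
  Source 4: 10^(52.1/10) = 162181.0097
Sum of linear values = 270232017.1475
L_total = 10 * log10(270232017.1475) = 84.32

84.32 dB


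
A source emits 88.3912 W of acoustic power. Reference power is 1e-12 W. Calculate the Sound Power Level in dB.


Given values:
  W = 88.3912 W
  W_ref = 1e-12 W
Formula: SWL = 10 * log10(W / W_ref)
Compute ratio: W / W_ref = 88391200000000
Compute log10: log10(88391200000000) = 13.946409
Multiply: SWL = 10 * 13.946409 = 139.46

139.46 dB


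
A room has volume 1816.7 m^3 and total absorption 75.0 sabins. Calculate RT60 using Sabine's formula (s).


Given values:
  V = 1816.7 m^3
  A = 75.0 sabins
Formula: RT60 = 0.161 * V / A
Numerator: 0.161 * 1816.7 = 292.4887
RT60 = 292.4887 / 75.0 = 3.9

3.9 s


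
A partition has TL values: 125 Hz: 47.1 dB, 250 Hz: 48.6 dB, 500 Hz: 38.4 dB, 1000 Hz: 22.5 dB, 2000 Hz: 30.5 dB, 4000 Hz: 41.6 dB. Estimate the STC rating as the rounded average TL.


Given TL values at each frequency:
  125 Hz: 47.1 dB
  250 Hz: 48.6 dB
  500 Hz: 38.4 dB
  1000 Hz: 22.5 dB
  2000 Hz: 30.5 dB
  4000 Hz: 41.6 dB
Formula: STC ~ round(average of TL values)
Sum = 47.1 + 48.6 + 38.4 + 22.5 + 30.5 + 41.6 = 228.7
Average = 228.7 / 6 = 38.12
Rounded: 38

38


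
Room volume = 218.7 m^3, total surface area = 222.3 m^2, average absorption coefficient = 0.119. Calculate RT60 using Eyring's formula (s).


Given values:
  V = 218.7 m^3, S = 222.3 m^2, alpha = 0.119
Formula: RT60 = 0.161 * V / (-S * ln(1 - alpha))
Compute ln(1 - 0.119) = ln(0.881) = -0.126698
Denominator: -222.3 * -0.126698 = 28.165
Numerator: 0.161 * 218.7 = 35.2107
RT60 = 35.2107 / 28.165 = 1.25

1.25 s


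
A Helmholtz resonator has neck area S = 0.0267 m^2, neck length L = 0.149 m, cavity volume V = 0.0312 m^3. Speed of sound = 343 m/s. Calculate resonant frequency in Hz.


Given values:
  S = 0.0267 m^2, L = 0.149 m, V = 0.0312 m^3, c = 343 m/s
Formula: f = (c / (2*pi)) * sqrt(S / (V * L))
Compute V * L = 0.0312 * 0.149 = 0.0046488
Compute S / (V * L) = 0.0267 / 0.0046488 = 5.7434
Compute sqrt(5.7434) = 2.396539
Compute c / (2*pi) = 343 / 6.283185 = 54.590148
f = 54.590148 * 2.396539 = 130.83

130.83 Hz


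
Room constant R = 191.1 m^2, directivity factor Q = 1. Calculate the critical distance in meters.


Given values:
  R = 191.1 m^2, Q = 1
Formula: d_c = 0.141 * sqrt(Q * R)
Compute Q * R = 1 * 191.1 = 191.1
Compute sqrt(191.1) = 13.8239
d_c = 0.141 * 13.8239 = 1.949

1.949 m


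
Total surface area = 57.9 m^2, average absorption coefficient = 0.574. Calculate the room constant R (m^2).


Given values:
  S = 57.9 m^2, alpha = 0.574
Formula: R = S * alpha / (1 - alpha)
Numerator: 57.9 * 0.574 = 33.2346
Denominator: 1 - 0.574 = 0.426
R = 33.2346 / 0.426 = 78.02

78.02 m^2


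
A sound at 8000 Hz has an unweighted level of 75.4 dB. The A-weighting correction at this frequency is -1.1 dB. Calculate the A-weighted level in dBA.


Given values:
  SPL = 75.4 dB
  A-weighting at 8000 Hz = -1.1 dB
Formula: L_A = SPL + A_weight
L_A = 75.4 + (-1.1)
L_A = 74.3

74.3 dBA


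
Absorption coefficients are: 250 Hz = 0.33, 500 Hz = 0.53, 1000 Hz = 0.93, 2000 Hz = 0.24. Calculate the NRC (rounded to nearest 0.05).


Given values:
  a_250 = 0.33, a_500 = 0.53
  a_1000 = 0.93, a_2000 = 0.24
Formula: NRC = (a250 + a500 + a1000 + a2000) / 4
Sum = 0.33 + 0.53 + 0.93 + 0.24 = 2.03
NRC = 2.03 / 4 = 0.5075
Rounded to nearest 0.05: 0.5

0.5


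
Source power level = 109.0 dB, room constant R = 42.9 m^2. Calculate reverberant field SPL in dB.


Given values:
  Lw = 109.0 dB, R = 42.9 m^2
Formula: SPL = Lw + 10 * log10(4 / R)
Compute 4 / R = 4 / 42.9 = 0.09324
Compute 10 * log10(0.09324) = -10.304
SPL = 109.0 + (-10.304) = 98.7

98.7 dB


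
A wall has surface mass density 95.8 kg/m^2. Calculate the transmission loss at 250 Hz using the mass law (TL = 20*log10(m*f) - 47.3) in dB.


Given values:
  m = 95.8 kg/m^2, f = 250 Hz
Formula: TL = 20 * log10(m * f) - 47.3
Compute m * f = 95.8 * 250 = 23950.0
Compute log10(23950.0) = 4.379306
Compute 20 * 4.379306 = 87.5861
TL = 87.5861 - 47.3 = 40.29

40.29 dB


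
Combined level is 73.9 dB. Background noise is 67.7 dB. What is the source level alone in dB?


Given values:
  L_total = 73.9 dB, L_bg = 67.7 dB
Formula: L_source = 10 * log10(10^(L_total/10) - 10^(L_bg/10))
Convert to linear:
  10^(73.9/10) = 24547089.1569
  10^(67.7/10) = 5888436.5536
Difference: 24547089.1569 - 5888436.5536 = 18658652.6033
L_source = 10 * log10(18658652.6033) = 72.71

72.71 dB


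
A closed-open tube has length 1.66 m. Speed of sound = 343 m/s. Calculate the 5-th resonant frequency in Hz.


Given values:
  Tube type: closed-open, L = 1.66 m, c = 343 m/s, n = 5
Formula: f_n = (2n - 1) * c / (4 * L)
Compute 2n - 1 = 2*5 - 1 = 9
Compute 4 * L = 4 * 1.66 = 6.64
f = 9 * 343 / 6.64
f = 464.91

464.91 Hz


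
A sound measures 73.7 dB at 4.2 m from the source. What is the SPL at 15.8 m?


Given values:
  SPL1 = 73.7 dB, r1 = 4.2 m, r2 = 15.8 m
Formula: SPL2 = SPL1 - 20 * log10(r2 / r1)
Compute ratio: r2 / r1 = 15.8 / 4.2 = 3.7619
Compute log10: log10(3.7619) = 0.575407
Compute drop: 20 * 0.575407 = 11.5081
SPL2 = 73.7 - 11.5081 = 62.19

62.19 dB


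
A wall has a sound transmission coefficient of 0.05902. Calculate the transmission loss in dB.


Given values:
  tau = 0.05902
Formula: TL = 10 * log10(1 / tau)
Compute 1 / tau = 1 / 0.05902 = 16.9434
Compute log10(16.9434) = 1.229001
TL = 10 * 1.229001 = 12.29

12.29 dB


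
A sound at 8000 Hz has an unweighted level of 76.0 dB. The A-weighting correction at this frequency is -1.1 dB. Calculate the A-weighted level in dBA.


Given values:
  SPL = 76.0 dB
  A-weighting at 8000 Hz = -1.1 dB
Formula: L_A = SPL + A_weight
L_A = 76.0 + (-1.1)
L_A = 74.9

74.9 dBA


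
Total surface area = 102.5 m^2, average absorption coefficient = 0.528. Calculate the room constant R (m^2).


Given values:
  S = 102.5 m^2, alpha = 0.528
Formula: R = S * alpha / (1 - alpha)
Numerator: 102.5 * 0.528 = 54.12
Denominator: 1 - 0.528 = 0.472
R = 54.12 / 0.472 = 114.66

114.66 m^2


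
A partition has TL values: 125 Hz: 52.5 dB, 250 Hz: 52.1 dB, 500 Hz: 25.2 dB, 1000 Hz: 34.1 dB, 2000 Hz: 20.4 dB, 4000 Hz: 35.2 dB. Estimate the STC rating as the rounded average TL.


Given TL values at each frequency:
  125 Hz: 52.5 dB
  250 Hz: 52.1 dB
  500 Hz: 25.2 dB
  1000 Hz: 34.1 dB
  2000 Hz: 20.4 dB
  4000 Hz: 35.2 dB
Formula: STC ~ round(average of TL values)
Sum = 52.5 + 52.1 + 25.2 + 34.1 + 20.4 + 35.2 = 219.5
Average = 219.5 / 6 = 36.58
Rounded: 37

37


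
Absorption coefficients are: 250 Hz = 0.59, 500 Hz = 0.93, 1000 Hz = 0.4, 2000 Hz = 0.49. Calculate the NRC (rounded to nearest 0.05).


Given values:
  a_250 = 0.59, a_500 = 0.93
  a_1000 = 0.4, a_2000 = 0.49
Formula: NRC = (a250 + a500 + a1000 + a2000) / 4
Sum = 0.59 + 0.93 + 0.4 + 0.49 = 2.41
NRC = 2.41 / 4 = 0.6025
Rounded to nearest 0.05: 0.6

0.6


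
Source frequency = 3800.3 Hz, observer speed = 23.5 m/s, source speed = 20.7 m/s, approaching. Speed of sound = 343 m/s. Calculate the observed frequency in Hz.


Given values:
  f_s = 3800.3 Hz, v_o = 23.5 m/s, v_s = 20.7 m/s
  Direction: approaching
Formula: f_o = f_s * (c + v_o) / (c - v_s)
Numerator: c + v_o = 343 + 23.5 = 366.5
Denominator: c - v_s = 343 - 20.7 = 322.3
f_o = 3800.3 * 366.5 / 322.3 = 4321.47

4321.47 Hz


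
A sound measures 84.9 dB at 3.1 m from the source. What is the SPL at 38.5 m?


Given values:
  SPL1 = 84.9 dB, r1 = 3.1 m, r2 = 38.5 m
Formula: SPL2 = SPL1 - 20 * log10(r2 / r1)
Compute ratio: r2 / r1 = 38.5 / 3.1 = 12.4194
Compute log10: log10(12.4194) = 1.094101
Compute drop: 20 * 1.094101 = 21.882
SPL2 = 84.9 - 21.882 = 63.02

63.02 dB


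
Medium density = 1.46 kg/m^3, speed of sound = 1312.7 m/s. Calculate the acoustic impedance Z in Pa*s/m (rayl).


Given values:
  rho = 1.46 kg/m^3
  c = 1312.7 m/s
Formula: Z = rho * c
Z = 1.46 * 1312.7
Z = 1916.54

1916.54 rayl


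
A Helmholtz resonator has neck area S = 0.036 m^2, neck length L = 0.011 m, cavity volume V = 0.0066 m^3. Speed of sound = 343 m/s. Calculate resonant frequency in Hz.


Given values:
  S = 0.036 m^2, L = 0.011 m, V = 0.0066 m^3, c = 343 m/s
Formula: f = (c / (2*pi)) * sqrt(S / (V * L))
Compute V * L = 0.0066 * 0.011 = 7.26e-05
Compute S / (V * L) = 0.036 / 7.26e-05 = 495.8678
Compute sqrt(495.8678) = 22.268089
Compute c / (2*pi) = 343 / 6.283185 = 54.590148
f = 54.590148 * 22.268089 = 1215.62

1215.62 Hz


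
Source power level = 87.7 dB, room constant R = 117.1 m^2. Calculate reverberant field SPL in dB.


Given values:
  Lw = 87.7 dB, R = 117.1 m^2
Formula: SPL = Lw + 10 * log10(4 / R)
Compute 4 / R = 4 / 117.1 = 0.034159
Compute 10 * log10(0.034159) = -14.6649
SPL = 87.7 + (-14.6649) = 73.04

73.04 dB


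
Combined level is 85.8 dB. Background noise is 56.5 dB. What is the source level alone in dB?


Given values:
  L_total = 85.8 dB, L_bg = 56.5 dB
Formula: L_source = 10 * log10(10^(L_total/10) - 10^(L_bg/10))
Convert to linear:
  10^(85.8/10) = 380189396.3206
  10^(56.5/10) = 446683.5922
Difference: 380189396.3206 - 446683.5922 = 379742712.7284
L_source = 10 * log10(379742712.7284) = 85.79

85.79 dB


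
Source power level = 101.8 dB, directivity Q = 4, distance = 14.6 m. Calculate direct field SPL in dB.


Given values:
  Lw = 101.8 dB, Q = 4, r = 14.6 m
Formula: SPL = Lw + 10 * log10(Q / (4 * pi * r^2))
Compute 4 * pi * r^2 = 4 * pi * 14.6^2 = 2678.6476
Compute Q / denom = 4 / 2678.6476 = 0.00149329
Compute 10 * log10(0.00149329) = -28.2586
SPL = 101.8 + (-28.2586) = 73.54

73.54 dB


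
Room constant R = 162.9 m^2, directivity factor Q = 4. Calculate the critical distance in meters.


Given values:
  R = 162.9 m^2, Q = 4
Formula: d_c = 0.141 * sqrt(Q * R)
Compute Q * R = 4 * 162.9 = 651.6
Compute sqrt(651.6) = 25.5265
d_c = 0.141 * 25.5265 = 3.599

3.599 m


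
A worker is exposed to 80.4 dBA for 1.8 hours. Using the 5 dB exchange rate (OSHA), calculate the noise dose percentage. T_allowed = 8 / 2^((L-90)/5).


Given values:
  L = 80.4 dBA, T = 1.8 hours
Formula: T_allowed = 8 / 2^((L - 90) / 5)
Compute exponent: (80.4 - 90) / 5 = -1.92
Compute 2^(-1.92) = 0.264255
T_allowed = 8 / 0.264255 = 30.273789 hours
Dose = (T / T_allowed) * 100
Dose = (1.8 / 30.273789) * 100 = 5.95

5.95 %


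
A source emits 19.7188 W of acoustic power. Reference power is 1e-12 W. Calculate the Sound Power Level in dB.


Given values:
  W = 19.7188 W
  W_ref = 1e-12 W
Formula: SWL = 10 * log10(W / W_ref)
Compute ratio: W / W_ref = 19718800000000
Compute log10: log10(19718800000000) = 13.29488
Multiply: SWL = 10 * 13.29488 = 132.95

132.95 dB


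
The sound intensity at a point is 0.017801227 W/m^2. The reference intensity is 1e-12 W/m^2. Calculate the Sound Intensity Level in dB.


Given values:
  I = 0.017801227 W/m^2
  I_ref = 1e-12 W/m^2
Formula: SIL = 10 * log10(I / I_ref)
Compute ratio: I / I_ref = 17801227000
Compute log10: log10(17801227000) = 10.25045
Multiply: SIL = 10 * 10.25045 = 102.5

102.5 dB


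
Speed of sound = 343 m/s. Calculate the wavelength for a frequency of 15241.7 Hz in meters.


Given values:
  c = 343 m/s, f = 15241.7 Hz
Formula: lambda = c / f
lambda = 343 / 15241.7
lambda = 0.0225

0.0225 m


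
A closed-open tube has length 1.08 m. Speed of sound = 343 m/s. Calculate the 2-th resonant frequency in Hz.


Given values:
  Tube type: closed-open, L = 1.08 m, c = 343 m/s, n = 2
Formula: f_n = (2n - 1) * c / (4 * L)
Compute 2n - 1 = 2*2 - 1 = 3
Compute 4 * L = 4 * 1.08 = 4.32
f = 3 * 343 / 4.32
f = 238.19

238.19 Hz


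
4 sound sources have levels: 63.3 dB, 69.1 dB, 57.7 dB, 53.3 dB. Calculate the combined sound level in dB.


Formula: L_total = 10 * log10( sum(10^(Li/10)) )
  Source 1: 10^(63.3/10) = 2137962.0895
  Source 2: 10^(69.1/10) = 8128305.1616
  Source 3: 10^(57.7/10) = 588843.6554
  Source 4: 10^(53.3/10) = 213796.209
Sum of linear values = 11068907.1155
L_total = 10 * log10(11068907.1155) = 70.44

70.44 dB


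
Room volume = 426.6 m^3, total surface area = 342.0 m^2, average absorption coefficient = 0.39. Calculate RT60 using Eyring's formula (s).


Given values:
  V = 426.6 m^3, S = 342.0 m^2, alpha = 0.39
Formula: RT60 = 0.161 * V / (-S * ln(1 - alpha))
Compute ln(1 - 0.39) = ln(0.61) = -0.494296
Denominator: -342.0 * -0.494296 = 169.0492
Numerator: 0.161 * 426.6 = 68.6826
RT60 = 68.6826 / 169.0492 = 0.406

0.406 s


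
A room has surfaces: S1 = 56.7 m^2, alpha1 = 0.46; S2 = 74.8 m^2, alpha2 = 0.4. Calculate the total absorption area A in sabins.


Given surfaces:
  Surface 1: 56.7 * 0.46 = 26.082
  Surface 2: 74.8 * 0.4 = 29.92
Formula: A = sum(Si * alpha_i)
A = 26.082 + 29.92
A = 56.0

56.0 sabins


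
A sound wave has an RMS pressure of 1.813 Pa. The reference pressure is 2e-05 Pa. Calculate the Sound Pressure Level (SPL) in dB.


Given values:
  p = 1.813 Pa
  p_ref = 2e-05 Pa
Formula: SPL = 20 * log10(p / p_ref)
Compute ratio: p / p_ref = 1.813 / 2e-05 = 90650
Compute log10: log10(90650) = 4.957368
Multiply: SPL = 20 * 4.957368 = 99.15

99.15 dB


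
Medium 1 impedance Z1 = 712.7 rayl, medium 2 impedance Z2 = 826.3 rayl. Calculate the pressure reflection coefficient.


Given values:
  Z1 = 712.7 rayl, Z2 = 826.3 rayl
Formula: R = (Z2 - Z1) / (Z2 + Z1)
Numerator: Z2 - Z1 = 826.3 - 712.7 = 113.6
Denominator: Z2 + Z1 = 826.3 + 712.7 = 1539.0
R = 113.6 / 1539.0 = 0.0738

0.0738


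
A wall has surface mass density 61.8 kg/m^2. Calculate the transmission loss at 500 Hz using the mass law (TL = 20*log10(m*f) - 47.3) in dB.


Given values:
  m = 61.8 kg/m^2, f = 500 Hz
Formula: TL = 20 * log10(m * f) - 47.3
Compute m * f = 61.8 * 500 = 30900.0
Compute log10(30900.0) = 4.489958
Compute 20 * 4.489958 = 89.7992
TL = 89.7992 - 47.3 = 42.5

42.5 dB


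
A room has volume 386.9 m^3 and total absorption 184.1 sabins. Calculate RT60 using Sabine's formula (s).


Given values:
  V = 386.9 m^3
  A = 184.1 sabins
Formula: RT60 = 0.161 * V / A
Numerator: 0.161 * 386.9 = 62.2909
RT60 = 62.2909 / 184.1 = 0.338

0.338 s


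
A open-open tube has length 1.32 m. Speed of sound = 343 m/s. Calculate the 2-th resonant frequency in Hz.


Given values:
  Tube type: open-open, L = 1.32 m, c = 343 m/s, n = 2
Formula: f_n = n * c / (2 * L)
Compute 2 * L = 2 * 1.32 = 2.64
f = 2 * 343 / 2.64
f = 259.85

259.85 Hz


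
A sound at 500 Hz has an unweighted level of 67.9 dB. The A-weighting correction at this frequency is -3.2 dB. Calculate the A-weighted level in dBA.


Given values:
  SPL = 67.9 dB
  A-weighting at 500 Hz = -3.2 dB
Formula: L_A = SPL + A_weight
L_A = 67.9 + (-3.2)
L_A = 64.7

64.7 dBA


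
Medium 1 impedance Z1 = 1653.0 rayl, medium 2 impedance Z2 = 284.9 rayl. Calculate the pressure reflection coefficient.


Given values:
  Z1 = 1653.0 rayl, Z2 = 284.9 rayl
Formula: R = (Z2 - Z1) / (Z2 + Z1)
Numerator: Z2 - Z1 = 284.9 - 1653.0 = -1368.1
Denominator: Z2 + Z1 = 284.9 + 1653.0 = 1937.9
R = -1368.1 / 1937.9 = -0.706

-0.706


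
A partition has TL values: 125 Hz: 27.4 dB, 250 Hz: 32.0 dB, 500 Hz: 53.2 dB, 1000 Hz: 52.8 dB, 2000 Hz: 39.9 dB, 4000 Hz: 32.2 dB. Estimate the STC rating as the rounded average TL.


Given TL values at each frequency:
  125 Hz: 27.4 dB
  250 Hz: 32.0 dB
  500 Hz: 53.2 dB
  1000 Hz: 52.8 dB
  2000 Hz: 39.9 dB
  4000 Hz: 32.2 dB
Formula: STC ~ round(average of TL values)
Sum = 27.4 + 32.0 + 53.2 + 52.8 + 39.9 + 32.2 = 237.5
Average = 237.5 / 6 = 39.58
Rounded: 40

40


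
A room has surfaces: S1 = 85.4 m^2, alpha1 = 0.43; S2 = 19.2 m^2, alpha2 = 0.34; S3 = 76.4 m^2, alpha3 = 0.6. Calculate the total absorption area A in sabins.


Given surfaces:
  Surface 1: 85.4 * 0.43 = 36.722
  Surface 2: 19.2 * 0.34 = 6.528
  Surface 3: 76.4 * 0.6 = 45.84
Formula: A = sum(Si * alpha_i)
A = 36.722 + 6.528 + 45.84
A = 89.09

89.09 sabins


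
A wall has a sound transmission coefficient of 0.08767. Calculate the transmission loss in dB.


Given values:
  tau = 0.08767
Formula: TL = 10 * log10(1 / tau)
Compute 1 / tau = 1 / 0.08767 = 11.4064
Compute log10(11.4064) = 1.057149
TL = 10 * 1.057149 = 10.57

10.57 dB


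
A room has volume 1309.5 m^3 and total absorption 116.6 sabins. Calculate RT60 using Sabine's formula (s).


Given values:
  V = 1309.5 m^3
  A = 116.6 sabins
Formula: RT60 = 0.161 * V / A
Numerator: 0.161 * 1309.5 = 210.8295
RT60 = 210.8295 / 116.6 = 1.808

1.808 s


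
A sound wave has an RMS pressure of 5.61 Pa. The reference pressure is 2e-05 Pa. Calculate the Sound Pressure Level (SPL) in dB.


Given values:
  p = 5.61 Pa
  p_ref = 2e-05 Pa
Formula: SPL = 20 * log10(p / p_ref)
Compute ratio: p / p_ref = 5.61 / 2e-05 = 280500
Compute log10: log10(280500) = 5.447933
Multiply: SPL = 20 * 5.447933 = 108.96

108.96 dB


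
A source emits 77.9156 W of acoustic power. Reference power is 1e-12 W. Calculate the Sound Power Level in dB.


Given values:
  W = 77.9156 W
  W_ref = 1e-12 W
Formula: SWL = 10 * log10(W / W_ref)
Compute ratio: W / W_ref = 77915600000000
Compute log10: log10(77915600000000) = 13.891624
Multiply: SWL = 10 * 13.891624 = 138.92

138.92 dB


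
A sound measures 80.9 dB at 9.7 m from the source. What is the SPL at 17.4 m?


Given values:
  SPL1 = 80.9 dB, r1 = 9.7 m, r2 = 17.4 m
Formula: SPL2 = SPL1 - 20 * log10(r2 / r1)
Compute ratio: r2 / r1 = 17.4 / 9.7 = 1.7938
Compute log10: log10(1.7938) = 0.253774
Compute drop: 20 * 0.253774 = 5.0755
SPL2 = 80.9 - 5.0755 = 75.82

75.82 dB


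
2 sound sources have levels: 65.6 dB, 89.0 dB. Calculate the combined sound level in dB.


Formula: L_total = 10 * log10( sum(10^(Li/10)) )
  Source 1: 10^(65.6/10) = 3630780.5477
  Source 2: 10^(89.0/10) = 794328234.7243
Sum of linear values = 797959015.272
L_total = 10 * log10(797959015.272) = 89.02

89.02 dB


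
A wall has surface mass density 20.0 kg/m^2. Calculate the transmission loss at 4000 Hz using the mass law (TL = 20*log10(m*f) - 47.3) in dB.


Given values:
  m = 20.0 kg/m^2, f = 4000 Hz
Formula: TL = 20 * log10(m * f) - 47.3
Compute m * f = 20.0 * 4000 = 80000.0
Compute log10(80000.0) = 4.90309
Compute 20 * 4.90309 = 98.0618
TL = 98.0618 - 47.3 = 50.76

50.76 dB


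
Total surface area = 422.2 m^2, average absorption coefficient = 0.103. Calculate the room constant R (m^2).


Given values:
  S = 422.2 m^2, alpha = 0.103
Formula: R = S * alpha / (1 - alpha)
Numerator: 422.2 * 0.103 = 43.4866
Denominator: 1 - 0.103 = 0.897
R = 43.4866 / 0.897 = 48.48

48.48 m^2


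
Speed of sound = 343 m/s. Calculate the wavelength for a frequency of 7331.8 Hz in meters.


Given values:
  c = 343 m/s, f = 7331.8 Hz
Formula: lambda = c / f
lambda = 343 / 7331.8
lambda = 0.0468

0.0468 m


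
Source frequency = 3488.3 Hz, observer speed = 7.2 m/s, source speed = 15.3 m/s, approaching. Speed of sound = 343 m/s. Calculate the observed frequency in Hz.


Given values:
  f_s = 3488.3 Hz, v_o = 7.2 m/s, v_s = 15.3 m/s
  Direction: approaching
Formula: f_o = f_s * (c + v_o) / (c - v_s)
Numerator: c + v_o = 343 + 7.2 = 350.2
Denominator: c - v_s = 343 - 15.3 = 327.7
f_o = 3488.3 * 350.2 / 327.7 = 3727.81

3727.81 Hz


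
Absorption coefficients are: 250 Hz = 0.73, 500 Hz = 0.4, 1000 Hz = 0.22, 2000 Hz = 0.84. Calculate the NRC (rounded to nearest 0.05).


Given values:
  a_250 = 0.73, a_500 = 0.4
  a_1000 = 0.22, a_2000 = 0.84
Formula: NRC = (a250 + a500 + a1000 + a2000) / 4
Sum = 0.73 + 0.4 + 0.22 + 0.84 = 2.19
NRC = 2.19 / 4 = 0.5475
Rounded to nearest 0.05: 0.55

0.55


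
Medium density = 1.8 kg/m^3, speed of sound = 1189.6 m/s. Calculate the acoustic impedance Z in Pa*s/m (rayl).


Given values:
  rho = 1.8 kg/m^3
  c = 1189.6 m/s
Formula: Z = rho * c
Z = 1.8 * 1189.6
Z = 2141.28

2141.28 rayl


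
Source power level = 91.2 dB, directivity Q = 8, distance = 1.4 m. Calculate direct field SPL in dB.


Given values:
  Lw = 91.2 dB, Q = 8, r = 1.4 m
Formula: SPL = Lw + 10 * log10(Q / (4 * pi * r^2))
Compute 4 * pi * r^2 = 4 * pi * 1.4^2 = 24.6301
Compute Q / denom = 8 / 24.6301 = 0.32480583
Compute 10 * log10(0.32480583) = -4.8838
SPL = 91.2 + (-4.8838) = 86.32

86.32 dB


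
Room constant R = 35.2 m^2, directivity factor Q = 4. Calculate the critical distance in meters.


Given values:
  R = 35.2 m^2, Q = 4
Formula: d_c = 0.141 * sqrt(Q * R)
Compute Q * R = 4 * 35.2 = 140.8
Compute sqrt(140.8) = 11.8659
d_c = 0.141 * 11.8659 = 1.673

1.673 m


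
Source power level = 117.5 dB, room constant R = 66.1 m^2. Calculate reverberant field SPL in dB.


Given values:
  Lw = 117.5 dB, R = 66.1 m^2
Formula: SPL = Lw + 10 * log10(4 / R)
Compute 4 / R = 4 / 66.1 = 0.060514
Compute 10 * log10(0.060514) = -12.1814
SPL = 117.5 + (-12.1814) = 105.32

105.32 dB


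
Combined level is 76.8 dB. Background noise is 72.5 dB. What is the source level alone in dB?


Given values:
  L_total = 76.8 dB, L_bg = 72.5 dB
Formula: L_source = 10 * log10(10^(L_total/10) - 10^(L_bg/10))
Convert to linear:
  10^(76.8/10) = 47863009.2323
  10^(72.5/10) = 17782794.1004
Difference: 47863009.2323 - 17782794.1004 = 30080215.1319
L_source = 10 * log10(30080215.1319) = 74.78

74.78 dB


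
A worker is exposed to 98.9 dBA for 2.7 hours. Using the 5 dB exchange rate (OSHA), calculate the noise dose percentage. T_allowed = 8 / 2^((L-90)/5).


Given values:
  L = 98.9 dBA, T = 2.7 hours
Formula: T_allowed = 8 / 2^((L - 90) / 5)
Compute exponent: (98.9 - 90) / 5 = 1.78
Compute 2^(1.78) = 3.434262
T_allowed = 8 / 3.434262 = 2.329467 hours
Dose = (T / T_allowed) * 100
Dose = (2.7 / 2.329467) * 100 = 115.91

115.91 %


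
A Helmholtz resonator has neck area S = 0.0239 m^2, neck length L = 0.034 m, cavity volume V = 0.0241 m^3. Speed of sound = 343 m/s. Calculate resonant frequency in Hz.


Given values:
  S = 0.0239 m^2, L = 0.034 m, V = 0.0241 m^3, c = 343 m/s
Formula: f = (c / (2*pi)) * sqrt(S / (V * L))
Compute V * L = 0.0241 * 0.034 = 0.0008194
Compute S / (V * L) = 0.0239 / 0.0008194 = 29.1677
Compute sqrt(29.1677) = 5.400713
Compute c / (2*pi) = 343 / 6.283185 = 54.590148
f = 54.590148 * 5.400713 = 294.83

294.83 Hz


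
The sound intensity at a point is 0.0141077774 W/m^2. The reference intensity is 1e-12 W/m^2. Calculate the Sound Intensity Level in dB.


Given values:
  I = 0.0141077774 W/m^2
  I_ref = 1e-12 W/m^2
Formula: SIL = 10 * log10(I / I_ref)
Compute ratio: I / I_ref = 14107777400
Compute log10: log10(14107777400) = 10.149459
Multiply: SIL = 10 * 10.149459 = 101.49

101.49 dB


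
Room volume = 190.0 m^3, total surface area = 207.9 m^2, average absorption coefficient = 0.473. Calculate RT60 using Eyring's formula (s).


Given values:
  V = 190.0 m^3, S = 207.9 m^2, alpha = 0.473
Formula: RT60 = 0.161 * V / (-S * ln(1 - alpha))
Compute ln(1 - 0.473) = ln(0.527) = -0.640555
Denominator: -207.9 * -0.640555 = 133.1714
Numerator: 0.161 * 190.0 = 30.59
RT60 = 30.59 / 133.1714 = 0.23

0.23 s


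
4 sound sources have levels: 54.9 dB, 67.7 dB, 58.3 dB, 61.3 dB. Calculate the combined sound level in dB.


Formula: L_total = 10 * log10( sum(10^(Li/10)) )
  Source 1: 10^(54.9/10) = 309029.5433
  Source 2: 10^(67.7/10) = 5888436.5536
  Source 3: 10^(58.3/10) = 676082.9754
  Source 4: 10^(61.3/10) = 1348962.8826
Sum of linear values = 8222511.9549
L_total = 10 * log10(8222511.9549) = 69.15

69.15 dB


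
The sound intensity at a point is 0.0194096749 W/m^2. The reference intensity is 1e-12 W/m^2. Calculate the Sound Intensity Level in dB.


Given values:
  I = 0.0194096749 W/m^2
  I_ref = 1e-12 W/m^2
Formula: SIL = 10 * log10(I / I_ref)
Compute ratio: I / I_ref = 19409674900
Compute log10: log10(19409674900) = 10.288018
Multiply: SIL = 10 * 10.288018 = 102.88

102.88 dB


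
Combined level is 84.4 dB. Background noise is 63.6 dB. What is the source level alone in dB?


Given values:
  L_total = 84.4 dB, L_bg = 63.6 dB
Formula: L_source = 10 * log10(10^(L_total/10) - 10^(L_bg/10))
Convert to linear:
  10^(84.4/10) = 275422870.3338
  10^(63.6/10) = 2290867.6528
Difference: 275422870.3338 - 2290867.6528 = 273132002.681
L_source = 10 * log10(273132002.681) = 84.36

84.36 dB


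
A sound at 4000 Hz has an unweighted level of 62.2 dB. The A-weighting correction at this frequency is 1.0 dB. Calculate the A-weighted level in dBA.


Given values:
  SPL = 62.2 dB
  A-weighting at 4000 Hz = 1.0 dB
Formula: L_A = SPL + A_weight
L_A = 62.2 + (1.0)
L_A = 63.2

63.2 dBA


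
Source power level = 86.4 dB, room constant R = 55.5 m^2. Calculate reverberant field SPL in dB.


Given values:
  Lw = 86.4 dB, R = 55.5 m^2
Formula: SPL = Lw + 10 * log10(4 / R)
Compute 4 / R = 4 / 55.5 = 0.072072
Compute 10 * log10(0.072072) = -11.4223
SPL = 86.4 + (-11.4223) = 74.98

74.98 dB


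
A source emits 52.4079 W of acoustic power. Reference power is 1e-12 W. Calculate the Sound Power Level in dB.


Given values:
  W = 52.4079 W
  W_ref = 1e-12 W
Formula: SWL = 10 * log10(W / W_ref)
Compute ratio: W / W_ref = 52407900000000
Compute log10: log10(52407900000000) = 13.719397
Multiply: SWL = 10 * 13.719397 = 137.19

137.19 dB


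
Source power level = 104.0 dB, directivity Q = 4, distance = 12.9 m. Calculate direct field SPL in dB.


Given values:
  Lw = 104.0 dB, Q = 4, r = 12.9 m
Formula: SPL = Lw + 10 * log10(Q / (4 * pi * r^2))
Compute 4 * pi * r^2 = 4 * pi * 12.9^2 = 2091.1697
Compute Q / denom = 4 / 2091.1697 = 0.00191281
Compute 10 * log10(0.00191281) = -27.1833
SPL = 104.0 + (-27.1833) = 76.82

76.82 dB


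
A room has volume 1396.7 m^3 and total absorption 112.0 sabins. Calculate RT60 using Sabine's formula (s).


Given values:
  V = 1396.7 m^3
  A = 112.0 sabins
Formula: RT60 = 0.161 * V / A
Numerator: 0.161 * 1396.7 = 224.8687
RT60 = 224.8687 / 112.0 = 2.008

2.008 s


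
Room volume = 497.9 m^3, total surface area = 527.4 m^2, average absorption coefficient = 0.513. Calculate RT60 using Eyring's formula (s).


Given values:
  V = 497.9 m^3, S = 527.4 m^2, alpha = 0.513
Formula: RT60 = 0.161 * V / (-S * ln(1 - alpha))
Compute ln(1 - 0.513) = ln(0.487) = -0.719491
Denominator: -527.4 * -0.719491 = 379.4596
Numerator: 0.161 * 497.9 = 80.1619
RT60 = 80.1619 / 379.4596 = 0.211

0.211 s


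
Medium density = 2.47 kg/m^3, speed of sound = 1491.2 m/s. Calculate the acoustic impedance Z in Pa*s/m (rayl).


Given values:
  rho = 2.47 kg/m^3
  c = 1491.2 m/s
Formula: Z = rho * c
Z = 2.47 * 1491.2
Z = 3683.26

3683.26 rayl


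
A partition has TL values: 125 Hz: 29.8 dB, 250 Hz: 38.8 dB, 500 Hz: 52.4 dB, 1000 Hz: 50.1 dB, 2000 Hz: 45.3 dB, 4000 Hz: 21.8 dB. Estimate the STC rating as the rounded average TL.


Given TL values at each frequency:
  125 Hz: 29.8 dB
  250 Hz: 38.8 dB
  500 Hz: 52.4 dB
  1000 Hz: 50.1 dB
  2000 Hz: 45.3 dB
  4000 Hz: 21.8 dB
Formula: STC ~ round(average of TL values)
Sum = 29.8 + 38.8 + 52.4 + 50.1 + 45.3 + 21.8 = 238.2
Average = 238.2 / 6 = 39.7
Rounded: 40

40


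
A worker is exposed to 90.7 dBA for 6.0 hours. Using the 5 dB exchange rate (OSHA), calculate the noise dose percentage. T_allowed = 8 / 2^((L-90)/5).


Given values:
  L = 90.7 dBA, T = 6.0 hours
Formula: T_allowed = 8 / 2^((L - 90) / 5)
Compute exponent: (90.7 - 90) / 5 = 0.14
Compute 2^(0.14) = 1.101905
T_allowed = 8 / 1.101905 = 7.260154 hours
Dose = (T / T_allowed) * 100
Dose = (6.0 / 7.260154) * 100 = 82.64

82.64 %


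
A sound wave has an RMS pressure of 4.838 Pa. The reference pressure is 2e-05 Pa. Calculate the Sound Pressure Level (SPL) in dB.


Given values:
  p = 4.838 Pa
  p_ref = 2e-05 Pa
Formula: SPL = 20 * log10(p / p_ref)
Compute ratio: p / p_ref = 4.838 / 2e-05 = 241900
Compute log10: log10(241900) = 5.383636
Multiply: SPL = 20 * 5.383636 = 107.67

107.67 dB


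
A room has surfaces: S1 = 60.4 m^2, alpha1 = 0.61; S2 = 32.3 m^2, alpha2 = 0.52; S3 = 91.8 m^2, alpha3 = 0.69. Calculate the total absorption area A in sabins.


Given surfaces:
  Surface 1: 60.4 * 0.61 = 36.844
  Surface 2: 32.3 * 0.52 = 16.796
  Surface 3: 91.8 * 0.69 = 63.342
Formula: A = sum(Si * alpha_i)
A = 36.844 + 16.796 + 63.342
A = 116.98

116.98 sabins


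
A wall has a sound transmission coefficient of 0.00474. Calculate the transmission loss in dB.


Given values:
  tau = 0.00474
Formula: TL = 10 * log10(1 / tau)
Compute 1 / tau = 1 / 0.00474 = 210.9705
Compute log10(210.9705) = 2.324222
TL = 10 * 2.324222 = 23.24

23.24 dB


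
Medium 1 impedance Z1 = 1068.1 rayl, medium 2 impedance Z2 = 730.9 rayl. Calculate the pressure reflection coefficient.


Given values:
  Z1 = 1068.1 rayl, Z2 = 730.9 rayl
Formula: R = (Z2 - Z1) / (Z2 + Z1)
Numerator: Z2 - Z1 = 730.9 - 1068.1 = -337.2
Denominator: Z2 + Z1 = 730.9 + 1068.1 = 1799.0
R = -337.2 / 1799.0 = -0.1874

-0.1874


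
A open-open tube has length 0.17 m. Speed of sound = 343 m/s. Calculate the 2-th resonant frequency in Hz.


Given values:
  Tube type: open-open, L = 0.17 m, c = 343 m/s, n = 2
Formula: f_n = n * c / (2 * L)
Compute 2 * L = 2 * 0.17 = 0.34
f = 2 * 343 / 0.34
f = 2017.65

2017.65 Hz


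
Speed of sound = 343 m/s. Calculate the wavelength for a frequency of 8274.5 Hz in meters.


Given values:
  c = 343 m/s, f = 8274.5 Hz
Formula: lambda = c / f
lambda = 343 / 8274.5
lambda = 0.0415

0.0415 m


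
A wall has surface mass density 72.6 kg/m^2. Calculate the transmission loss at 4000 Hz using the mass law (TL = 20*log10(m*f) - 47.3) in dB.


Given values:
  m = 72.6 kg/m^2, f = 4000 Hz
Formula: TL = 20 * log10(m * f) - 47.3
Compute m * f = 72.6 * 4000 = 290400.0
Compute log10(290400.0) = 5.462997
Compute 20 * 5.462997 = 109.2599
TL = 109.2599 - 47.3 = 61.96

61.96 dB


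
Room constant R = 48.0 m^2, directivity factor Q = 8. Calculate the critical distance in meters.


Given values:
  R = 48.0 m^2, Q = 8
Formula: d_c = 0.141 * sqrt(Q * R)
Compute Q * R = 8 * 48.0 = 384.0
Compute sqrt(384.0) = 19.5959
d_c = 0.141 * 19.5959 = 2.763

2.763 m


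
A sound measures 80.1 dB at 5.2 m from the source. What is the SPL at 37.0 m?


Given values:
  SPL1 = 80.1 dB, r1 = 5.2 m, r2 = 37.0 m
Formula: SPL2 = SPL1 - 20 * log10(r2 / r1)
Compute ratio: r2 / r1 = 37.0 / 5.2 = 7.1154
Compute log10: log10(7.1154) = 0.852199
Compute drop: 20 * 0.852199 = 17.044
SPL2 = 80.1 - 17.044 = 63.06

63.06 dB


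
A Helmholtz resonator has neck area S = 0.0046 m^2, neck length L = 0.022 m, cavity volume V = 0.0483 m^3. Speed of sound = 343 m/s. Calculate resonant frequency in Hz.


Given values:
  S = 0.0046 m^2, L = 0.022 m, V = 0.0483 m^3, c = 343 m/s
Formula: f = (c / (2*pi)) * sqrt(S / (V * L))
Compute V * L = 0.0483 * 0.022 = 0.0010626
Compute S / (V * L) = 0.0046 / 0.0010626 = 4.329
Compute sqrt(4.329) = 2.080625
Compute c / (2*pi) = 343 / 6.283185 = 54.590148
f = 54.590148 * 2.080625 = 113.58

113.58 Hz


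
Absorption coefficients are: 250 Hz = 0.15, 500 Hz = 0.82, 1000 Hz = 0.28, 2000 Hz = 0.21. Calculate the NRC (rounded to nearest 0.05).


Given values:
  a_250 = 0.15, a_500 = 0.82
  a_1000 = 0.28, a_2000 = 0.21
Formula: NRC = (a250 + a500 + a1000 + a2000) / 4
Sum = 0.15 + 0.82 + 0.28 + 0.21 = 1.46
NRC = 1.46 / 4 = 0.365
Rounded to nearest 0.05: 0.35

0.35


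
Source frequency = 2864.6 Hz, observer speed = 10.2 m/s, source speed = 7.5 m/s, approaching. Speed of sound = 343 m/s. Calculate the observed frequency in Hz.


Given values:
  f_s = 2864.6 Hz, v_o = 10.2 m/s, v_s = 7.5 m/s
  Direction: approaching
Formula: f_o = f_s * (c + v_o) / (c - v_s)
Numerator: c + v_o = 343 + 10.2 = 353.2
Denominator: c - v_s = 343 - 7.5 = 335.5
f_o = 2864.6 * 353.2 / 335.5 = 3015.73

3015.73 Hz


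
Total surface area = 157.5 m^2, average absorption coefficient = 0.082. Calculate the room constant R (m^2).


Given values:
  S = 157.5 m^2, alpha = 0.082
Formula: R = S * alpha / (1 - alpha)
Numerator: 157.5 * 0.082 = 12.915
Denominator: 1 - 0.082 = 0.918
R = 12.915 / 0.918 = 14.07

14.07 m^2


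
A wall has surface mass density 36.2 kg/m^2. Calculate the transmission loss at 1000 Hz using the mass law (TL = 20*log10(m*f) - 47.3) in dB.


Given values:
  m = 36.2 kg/m^2, f = 1000 Hz
Formula: TL = 20 * log10(m * f) - 47.3
Compute m * f = 36.2 * 1000 = 36200.0
Compute log10(36200.0) = 4.558709
Compute 20 * 4.558709 = 91.1742
TL = 91.1742 - 47.3 = 43.87

43.87 dB


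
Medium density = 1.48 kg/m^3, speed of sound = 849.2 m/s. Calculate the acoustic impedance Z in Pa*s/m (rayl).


Given values:
  rho = 1.48 kg/m^3
  c = 849.2 m/s
Formula: Z = rho * c
Z = 1.48 * 849.2
Z = 1256.82

1256.82 rayl


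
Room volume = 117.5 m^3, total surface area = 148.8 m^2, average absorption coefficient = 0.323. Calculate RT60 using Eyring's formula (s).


Given values:
  V = 117.5 m^3, S = 148.8 m^2, alpha = 0.323
Formula: RT60 = 0.161 * V / (-S * ln(1 - alpha))
Compute ln(1 - 0.323) = ln(0.677) = -0.390084
Denominator: -148.8 * -0.390084 = 58.0445
Numerator: 0.161 * 117.5 = 18.9175
RT60 = 18.9175 / 58.0445 = 0.326

0.326 s


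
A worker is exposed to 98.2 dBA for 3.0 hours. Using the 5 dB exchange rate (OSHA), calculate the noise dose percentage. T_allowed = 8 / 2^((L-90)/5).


Given values:
  L = 98.2 dBA, T = 3.0 hours
Formula: T_allowed = 8 / 2^((L - 90) / 5)
Compute exponent: (98.2 - 90) / 5 = 1.64
Compute 2^(1.64) = 3.116658
T_allowed = 8 / 3.116658 = 2.566852 hours
Dose = (T / T_allowed) * 100
Dose = (3.0 / 2.566852) * 100 = 116.87

116.87 %


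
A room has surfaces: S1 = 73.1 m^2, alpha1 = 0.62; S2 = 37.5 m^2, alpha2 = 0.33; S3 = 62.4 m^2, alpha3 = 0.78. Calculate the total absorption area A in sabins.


Given surfaces:
  Surface 1: 73.1 * 0.62 = 45.322
  Surface 2: 37.5 * 0.33 = 12.375
  Surface 3: 62.4 * 0.78 = 48.672
Formula: A = sum(Si * alpha_i)
A = 45.322 + 12.375 + 48.672
A = 106.37

106.37 sabins


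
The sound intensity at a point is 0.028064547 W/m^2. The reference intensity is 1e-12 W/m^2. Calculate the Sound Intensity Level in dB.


Given values:
  I = 0.028064547 W/m^2
  I_ref = 1e-12 W/m^2
Formula: SIL = 10 * log10(I / I_ref)
Compute ratio: I / I_ref = 28064547000
Compute log10: log10(28064547000) = 10.448158
Multiply: SIL = 10 * 10.448158 = 104.48

104.48 dB


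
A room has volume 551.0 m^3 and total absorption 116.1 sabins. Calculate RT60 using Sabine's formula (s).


Given values:
  V = 551.0 m^3
  A = 116.1 sabins
Formula: RT60 = 0.161 * V / A
Numerator: 0.161 * 551.0 = 88.711
RT60 = 88.711 / 116.1 = 0.764

0.764 s


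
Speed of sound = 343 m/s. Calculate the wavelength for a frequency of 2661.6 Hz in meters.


Given values:
  c = 343 m/s, f = 2661.6 Hz
Formula: lambda = c / f
lambda = 343 / 2661.6
lambda = 0.1289

0.1289 m


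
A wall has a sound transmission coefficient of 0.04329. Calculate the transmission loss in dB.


Given values:
  tau = 0.04329
Formula: TL = 10 * log10(1 / tau)
Compute 1 / tau = 1 / 0.04329 = 23.1
Compute log10(23.1) = 1.363612
TL = 10 * 1.363612 = 13.64

13.64 dB


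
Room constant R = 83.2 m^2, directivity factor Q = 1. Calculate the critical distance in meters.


Given values:
  R = 83.2 m^2, Q = 1
Formula: d_c = 0.141 * sqrt(Q * R)
Compute Q * R = 1 * 83.2 = 83.2
Compute sqrt(83.2) = 9.1214
d_c = 0.141 * 9.1214 = 1.286

1.286 m


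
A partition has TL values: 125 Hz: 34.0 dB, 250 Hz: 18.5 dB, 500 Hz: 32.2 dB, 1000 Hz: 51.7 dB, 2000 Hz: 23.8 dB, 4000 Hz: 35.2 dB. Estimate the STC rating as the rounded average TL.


Given TL values at each frequency:
  125 Hz: 34.0 dB
  250 Hz: 18.5 dB
  500 Hz: 32.2 dB
  1000 Hz: 51.7 dB
  2000 Hz: 23.8 dB
  4000 Hz: 35.2 dB
Formula: STC ~ round(average of TL values)
Sum = 34.0 + 18.5 + 32.2 + 51.7 + 23.8 + 35.2 = 195.4
Average = 195.4 / 6 = 32.57
Rounded: 33

33


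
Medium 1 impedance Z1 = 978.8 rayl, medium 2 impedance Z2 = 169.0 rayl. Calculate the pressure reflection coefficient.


Given values:
  Z1 = 978.8 rayl, Z2 = 169.0 rayl
Formula: R = (Z2 - Z1) / (Z2 + Z1)
Numerator: Z2 - Z1 = 169.0 - 978.8 = -809.8
Denominator: Z2 + Z1 = 169.0 + 978.8 = 1147.8
R = -809.8 / 1147.8 = -0.7055

-0.7055


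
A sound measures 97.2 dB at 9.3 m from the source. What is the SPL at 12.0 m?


Given values:
  SPL1 = 97.2 dB, r1 = 9.3 m, r2 = 12.0 m
Formula: SPL2 = SPL1 - 20 * log10(r2 / r1)
Compute ratio: r2 / r1 = 12.0 / 9.3 = 1.2903
Compute log10: log10(1.2903) = 0.110691
Compute drop: 20 * 0.110691 = 2.2138
SPL2 = 97.2 - 2.2138 = 94.99

94.99 dB


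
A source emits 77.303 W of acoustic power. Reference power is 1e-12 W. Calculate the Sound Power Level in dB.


Given values:
  W = 77.303 W
  W_ref = 1e-12 W
Formula: SWL = 10 * log10(W / W_ref)
Compute ratio: W / W_ref = 77303000000000
Compute log10: log10(77303000000000) = 13.888196
Multiply: SWL = 10 * 13.888196 = 138.88

138.88 dB


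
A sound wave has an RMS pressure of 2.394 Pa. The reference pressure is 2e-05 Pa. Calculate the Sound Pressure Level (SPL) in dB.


Given values:
  p = 2.394 Pa
  p_ref = 2e-05 Pa
Formula: SPL = 20 * log10(p / p_ref)
Compute ratio: p / p_ref = 2.394 / 2e-05 = 119700
Compute log10: log10(119700) = 5.078094
Multiply: SPL = 20 * 5.078094 = 101.56

101.56 dB


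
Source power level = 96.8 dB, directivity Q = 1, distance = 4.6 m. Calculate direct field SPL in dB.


Given values:
  Lw = 96.8 dB, Q = 1, r = 4.6 m
Formula: SPL = Lw + 10 * log10(Q / (4 * pi * r^2))
Compute 4 * pi * r^2 = 4 * pi * 4.6^2 = 265.9044
Compute Q / denom = 1 / 265.9044 = 0.00376075
Compute 10 * log10(0.00376075) = -24.2473
SPL = 96.8 + (-24.2473) = 72.55

72.55 dB


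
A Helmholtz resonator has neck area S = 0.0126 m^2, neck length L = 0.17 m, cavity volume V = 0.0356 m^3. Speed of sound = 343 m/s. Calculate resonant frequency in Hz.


Given values:
  S = 0.0126 m^2, L = 0.17 m, V = 0.0356 m^3, c = 343 m/s
Formula: f = (c / (2*pi)) * sqrt(S / (V * L))
Compute V * L = 0.0356 * 0.17 = 0.006052
Compute S / (V * L) = 0.0126 / 0.006052 = 2.082
Compute sqrt(2.082) = 1.442914
Compute c / (2*pi) = 343 / 6.283185 = 54.590148
f = 54.590148 * 1.442914 = 78.77

78.77 Hz
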